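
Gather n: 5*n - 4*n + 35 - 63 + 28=n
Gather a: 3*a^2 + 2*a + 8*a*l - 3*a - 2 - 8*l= 3*a^2 + a*(8*l - 1) - 8*l - 2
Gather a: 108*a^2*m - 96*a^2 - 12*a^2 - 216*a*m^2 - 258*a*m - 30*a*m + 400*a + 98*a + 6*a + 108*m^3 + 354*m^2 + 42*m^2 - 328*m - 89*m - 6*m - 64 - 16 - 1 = a^2*(108*m - 108) + a*(-216*m^2 - 288*m + 504) + 108*m^3 + 396*m^2 - 423*m - 81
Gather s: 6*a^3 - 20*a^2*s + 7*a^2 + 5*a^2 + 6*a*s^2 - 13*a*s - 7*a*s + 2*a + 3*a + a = 6*a^3 + 12*a^2 + 6*a*s^2 + 6*a + s*(-20*a^2 - 20*a)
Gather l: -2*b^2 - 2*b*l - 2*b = -2*b^2 - 2*b*l - 2*b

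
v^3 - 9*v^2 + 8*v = v*(v - 8)*(v - 1)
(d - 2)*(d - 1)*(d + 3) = d^3 - 7*d + 6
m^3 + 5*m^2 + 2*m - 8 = (m - 1)*(m + 2)*(m + 4)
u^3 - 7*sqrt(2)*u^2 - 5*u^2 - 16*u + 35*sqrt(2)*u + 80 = (u - 5)*(u - 8*sqrt(2))*(u + sqrt(2))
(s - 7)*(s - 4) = s^2 - 11*s + 28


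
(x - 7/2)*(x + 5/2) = x^2 - x - 35/4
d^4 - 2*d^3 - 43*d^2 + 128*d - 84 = (d - 6)*(d - 2)*(d - 1)*(d + 7)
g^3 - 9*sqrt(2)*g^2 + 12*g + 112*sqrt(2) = (g - 7*sqrt(2))*(g - 4*sqrt(2))*(g + 2*sqrt(2))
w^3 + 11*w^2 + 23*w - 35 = (w - 1)*(w + 5)*(w + 7)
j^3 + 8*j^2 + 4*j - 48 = (j - 2)*(j + 4)*(j + 6)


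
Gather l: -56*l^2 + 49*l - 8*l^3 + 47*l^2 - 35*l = -8*l^3 - 9*l^2 + 14*l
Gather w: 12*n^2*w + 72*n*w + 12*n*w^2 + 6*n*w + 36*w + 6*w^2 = w^2*(12*n + 6) + w*(12*n^2 + 78*n + 36)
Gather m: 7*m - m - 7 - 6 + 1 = 6*m - 12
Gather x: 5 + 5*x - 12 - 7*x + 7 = -2*x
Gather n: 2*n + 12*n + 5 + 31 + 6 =14*n + 42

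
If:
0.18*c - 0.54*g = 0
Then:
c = 3.0*g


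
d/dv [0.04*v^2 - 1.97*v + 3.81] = 0.08*v - 1.97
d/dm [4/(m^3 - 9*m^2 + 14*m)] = 4*(-3*m^2 + 18*m - 14)/(m^2*(m^2 - 9*m + 14)^2)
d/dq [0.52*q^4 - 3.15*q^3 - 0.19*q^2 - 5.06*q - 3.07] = 2.08*q^3 - 9.45*q^2 - 0.38*q - 5.06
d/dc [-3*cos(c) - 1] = 3*sin(c)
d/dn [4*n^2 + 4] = 8*n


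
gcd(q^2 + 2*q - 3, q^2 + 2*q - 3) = q^2 + 2*q - 3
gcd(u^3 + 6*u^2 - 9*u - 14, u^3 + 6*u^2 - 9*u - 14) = u^3 + 6*u^2 - 9*u - 14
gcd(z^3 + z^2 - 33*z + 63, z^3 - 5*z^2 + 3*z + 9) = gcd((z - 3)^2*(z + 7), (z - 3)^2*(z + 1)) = z^2 - 6*z + 9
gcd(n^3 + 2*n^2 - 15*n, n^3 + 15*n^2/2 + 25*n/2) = n^2 + 5*n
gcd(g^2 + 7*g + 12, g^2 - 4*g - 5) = 1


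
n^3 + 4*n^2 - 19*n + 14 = (n - 2)*(n - 1)*(n + 7)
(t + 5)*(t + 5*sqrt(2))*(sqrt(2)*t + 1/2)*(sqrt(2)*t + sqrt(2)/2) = 2*t^4 + 11*t^3 + 21*sqrt(2)*t^3/2 + 10*t^2 + 231*sqrt(2)*t^2/4 + 55*t/2 + 105*sqrt(2)*t/4 + 25/2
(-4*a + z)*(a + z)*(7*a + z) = -28*a^3 - 25*a^2*z + 4*a*z^2 + z^3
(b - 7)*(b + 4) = b^2 - 3*b - 28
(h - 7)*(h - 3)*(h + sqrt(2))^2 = h^4 - 10*h^3 + 2*sqrt(2)*h^3 - 20*sqrt(2)*h^2 + 23*h^2 - 20*h + 42*sqrt(2)*h + 42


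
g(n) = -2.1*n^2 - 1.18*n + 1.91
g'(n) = -4.2*n - 1.18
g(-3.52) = -19.96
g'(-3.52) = 13.60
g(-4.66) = -38.19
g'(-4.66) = 18.39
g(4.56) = -47.14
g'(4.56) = -20.33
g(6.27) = -88.05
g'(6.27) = -27.51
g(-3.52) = -19.96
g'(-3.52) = 13.60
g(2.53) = -14.52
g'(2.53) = -11.81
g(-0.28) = 2.08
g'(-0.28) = -0.00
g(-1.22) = 0.22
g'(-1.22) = 3.94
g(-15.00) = -452.89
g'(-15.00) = 61.82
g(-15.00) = -452.89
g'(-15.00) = 61.82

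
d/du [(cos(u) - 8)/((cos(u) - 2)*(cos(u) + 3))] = (cos(u)^2 - 16*cos(u) - 2)*sin(u)/((cos(u) - 2)^2*(cos(u) + 3)^2)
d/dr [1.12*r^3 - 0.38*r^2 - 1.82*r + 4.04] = 3.36*r^2 - 0.76*r - 1.82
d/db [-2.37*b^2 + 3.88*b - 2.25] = 3.88 - 4.74*b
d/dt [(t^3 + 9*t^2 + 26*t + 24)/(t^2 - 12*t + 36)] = (t^3 - 18*t^2 - 134*t - 204)/(t^3 - 18*t^2 + 108*t - 216)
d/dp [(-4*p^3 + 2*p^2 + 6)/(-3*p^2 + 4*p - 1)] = 4*(3*p^4 - 8*p^3 + 5*p^2 + 8*p - 6)/(9*p^4 - 24*p^3 + 22*p^2 - 8*p + 1)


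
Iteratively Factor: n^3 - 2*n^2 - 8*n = (n)*(n^2 - 2*n - 8) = n*(n + 2)*(n - 4)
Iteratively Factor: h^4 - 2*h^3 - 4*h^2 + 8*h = (h - 2)*(h^3 - 4*h) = h*(h - 2)*(h^2 - 4) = h*(h - 2)^2*(h + 2)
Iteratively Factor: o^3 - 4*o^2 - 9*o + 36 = (o - 3)*(o^2 - o - 12) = (o - 4)*(o - 3)*(o + 3)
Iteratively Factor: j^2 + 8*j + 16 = (j + 4)*(j + 4)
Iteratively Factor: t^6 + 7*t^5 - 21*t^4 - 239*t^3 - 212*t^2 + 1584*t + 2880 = (t - 3)*(t^5 + 10*t^4 + 9*t^3 - 212*t^2 - 848*t - 960) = (t - 3)*(t + 3)*(t^4 + 7*t^3 - 12*t^2 - 176*t - 320) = (t - 3)*(t + 3)*(t + 4)*(t^3 + 3*t^2 - 24*t - 80) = (t - 5)*(t - 3)*(t + 3)*(t + 4)*(t^2 + 8*t + 16) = (t - 5)*(t - 3)*(t + 3)*(t + 4)^2*(t + 4)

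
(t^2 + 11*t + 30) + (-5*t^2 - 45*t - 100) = -4*t^2 - 34*t - 70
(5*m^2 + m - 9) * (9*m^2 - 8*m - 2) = 45*m^4 - 31*m^3 - 99*m^2 + 70*m + 18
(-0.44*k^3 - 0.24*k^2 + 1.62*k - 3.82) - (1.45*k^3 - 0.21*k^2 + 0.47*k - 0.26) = -1.89*k^3 - 0.03*k^2 + 1.15*k - 3.56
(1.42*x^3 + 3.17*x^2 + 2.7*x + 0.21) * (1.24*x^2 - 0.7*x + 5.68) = 1.7608*x^5 + 2.9368*x^4 + 9.1946*x^3 + 16.376*x^2 + 15.189*x + 1.1928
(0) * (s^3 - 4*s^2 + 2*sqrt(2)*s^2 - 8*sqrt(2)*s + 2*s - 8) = 0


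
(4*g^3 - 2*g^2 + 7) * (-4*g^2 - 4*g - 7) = -16*g^5 - 8*g^4 - 20*g^3 - 14*g^2 - 28*g - 49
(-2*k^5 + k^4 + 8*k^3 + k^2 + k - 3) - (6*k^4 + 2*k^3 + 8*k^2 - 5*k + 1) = -2*k^5 - 5*k^4 + 6*k^3 - 7*k^2 + 6*k - 4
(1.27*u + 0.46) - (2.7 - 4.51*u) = 5.78*u - 2.24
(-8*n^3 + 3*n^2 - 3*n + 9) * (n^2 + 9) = -8*n^5 + 3*n^4 - 75*n^3 + 36*n^2 - 27*n + 81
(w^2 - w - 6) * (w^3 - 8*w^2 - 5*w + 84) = w^5 - 9*w^4 - 3*w^3 + 137*w^2 - 54*w - 504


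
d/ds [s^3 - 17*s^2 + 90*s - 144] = 3*s^2 - 34*s + 90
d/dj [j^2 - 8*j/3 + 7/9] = 2*j - 8/3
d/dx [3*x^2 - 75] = 6*x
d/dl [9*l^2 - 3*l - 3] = 18*l - 3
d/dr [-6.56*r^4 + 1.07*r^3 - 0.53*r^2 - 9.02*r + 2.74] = -26.24*r^3 + 3.21*r^2 - 1.06*r - 9.02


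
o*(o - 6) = o^2 - 6*o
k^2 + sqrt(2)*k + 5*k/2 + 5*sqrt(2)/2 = (k + 5/2)*(k + sqrt(2))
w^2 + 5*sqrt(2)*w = w*(w + 5*sqrt(2))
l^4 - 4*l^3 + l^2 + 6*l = l*(l - 3)*(l - 2)*(l + 1)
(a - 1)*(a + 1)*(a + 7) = a^3 + 7*a^2 - a - 7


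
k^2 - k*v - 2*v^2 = (k - 2*v)*(k + v)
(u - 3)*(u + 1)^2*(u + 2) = u^4 + u^3 - 7*u^2 - 13*u - 6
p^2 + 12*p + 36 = (p + 6)^2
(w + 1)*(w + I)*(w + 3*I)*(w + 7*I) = w^4 + w^3 + 11*I*w^3 - 31*w^2 + 11*I*w^2 - 31*w - 21*I*w - 21*I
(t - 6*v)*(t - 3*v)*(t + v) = t^3 - 8*t^2*v + 9*t*v^2 + 18*v^3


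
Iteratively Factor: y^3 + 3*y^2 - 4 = (y - 1)*(y^2 + 4*y + 4) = (y - 1)*(y + 2)*(y + 2)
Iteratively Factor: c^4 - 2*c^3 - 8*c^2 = (c)*(c^3 - 2*c^2 - 8*c) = c*(c - 4)*(c^2 + 2*c) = c*(c - 4)*(c + 2)*(c)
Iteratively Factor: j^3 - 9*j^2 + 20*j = (j)*(j^2 - 9*j + 20) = j*(j - 5)*(j - 4)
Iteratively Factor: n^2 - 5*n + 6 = (n - 2)*(n - 3)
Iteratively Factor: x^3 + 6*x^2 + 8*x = (x + 2)*(x^2 + 4*x) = (x + 2)*(x + 4)*(x)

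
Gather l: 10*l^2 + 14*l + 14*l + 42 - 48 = 10*l^2 + 28*l - 6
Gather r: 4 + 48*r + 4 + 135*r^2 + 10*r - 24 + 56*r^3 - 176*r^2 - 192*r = 56*r^3 - 41*r^2 - 134*r - 16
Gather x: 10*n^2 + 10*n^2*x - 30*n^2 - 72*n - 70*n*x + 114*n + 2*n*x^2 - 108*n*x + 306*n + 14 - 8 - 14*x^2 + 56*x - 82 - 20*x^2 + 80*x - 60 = -20*n^2 + 348*n + x^2*(2*n - 34) + x*(10*n^2 - 178*n + 136) - 136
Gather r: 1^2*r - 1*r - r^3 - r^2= -r^3 - r^2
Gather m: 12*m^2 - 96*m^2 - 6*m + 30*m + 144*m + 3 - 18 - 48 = -84*m^2 + 168*m - 63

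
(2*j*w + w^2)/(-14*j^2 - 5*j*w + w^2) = w/(-7*j + w)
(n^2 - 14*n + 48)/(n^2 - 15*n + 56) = (n - 6)/(n - 7)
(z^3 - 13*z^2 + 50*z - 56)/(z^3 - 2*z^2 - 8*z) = (z^2 - 9*z + 14)/(z*(z + 2))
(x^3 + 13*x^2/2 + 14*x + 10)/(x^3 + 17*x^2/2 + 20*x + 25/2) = (x^2 + 4*x + 4)/(x^2 + 6*x + 5)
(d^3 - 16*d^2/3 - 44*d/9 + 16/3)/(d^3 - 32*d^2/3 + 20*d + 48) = (d - 2/3)/(d - 6)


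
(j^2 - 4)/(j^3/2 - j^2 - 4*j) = 2*(j - 2)/(j*(j - 4))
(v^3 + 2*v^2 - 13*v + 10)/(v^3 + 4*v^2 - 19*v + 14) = (v + 5)/(v + 7)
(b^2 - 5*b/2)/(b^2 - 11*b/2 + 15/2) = b/(b - 3)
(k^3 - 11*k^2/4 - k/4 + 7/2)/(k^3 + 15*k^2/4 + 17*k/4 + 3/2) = (4*k^2 - 15*k + 14)/(4*k^2 + 11*k + 6)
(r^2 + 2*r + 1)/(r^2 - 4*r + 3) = (r^2 + 2*r + 1)/(r^2 - 4*r + 3)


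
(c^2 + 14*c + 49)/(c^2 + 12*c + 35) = (c + 7)/(c + 5)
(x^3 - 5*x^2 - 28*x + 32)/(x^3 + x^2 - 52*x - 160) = (x - 1)/(x + 5)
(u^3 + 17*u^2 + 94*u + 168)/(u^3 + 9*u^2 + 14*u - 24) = (u + 7)/(u - 1)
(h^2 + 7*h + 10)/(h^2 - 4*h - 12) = (h + 5)/(h - 6)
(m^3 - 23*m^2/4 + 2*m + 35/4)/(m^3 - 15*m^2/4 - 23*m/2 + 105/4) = (m + 1)/(m + 3)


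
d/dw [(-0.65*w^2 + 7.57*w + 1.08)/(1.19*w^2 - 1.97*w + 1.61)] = (-7.7278*w^2 - 4.6634*w + 14.3153)/(1.4161*w^4 - 4.6886*w^3 + 7.7127*w^2 - 6.3434*w + 2.5921)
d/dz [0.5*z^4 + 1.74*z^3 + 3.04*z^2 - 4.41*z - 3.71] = 2.0*z^3 + 5.22*z^2 + 6.08*z - 4.41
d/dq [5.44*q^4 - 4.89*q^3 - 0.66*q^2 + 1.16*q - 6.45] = 21.76*q^3 - 14.67*q^2 - 1.32*q + 1.16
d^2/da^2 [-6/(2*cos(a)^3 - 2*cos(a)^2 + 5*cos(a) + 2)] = 6*((-13*cos(a) + 8*cos(2*a) - 9*cos(3*a))*(2*cos(a)^3 - 2*cos(a)^2 + 5*cos(a) + 2)/2 - 2*(6*cos(a)^2 - 4*cos(a) + 5)^2*sin(a)^2)/(2*cos(a)^3 - 2*cos(a)^2 + 5*cos(a) + 2)^3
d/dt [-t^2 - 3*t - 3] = -2*t - 3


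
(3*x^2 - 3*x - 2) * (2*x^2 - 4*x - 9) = 6*x^4 - 18*x^3 - 19*x^2 + 35*x + 18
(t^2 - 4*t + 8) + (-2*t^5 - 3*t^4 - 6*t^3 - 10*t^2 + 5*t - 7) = -2*t^5 - 3*t^4 - 6*t^3 - 9*t^2 + t + 1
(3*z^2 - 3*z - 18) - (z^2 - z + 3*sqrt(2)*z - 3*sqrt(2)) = 2*z^2 - 3*sqrt(2)*z - 2*z - 18 + 3*sqrt(2)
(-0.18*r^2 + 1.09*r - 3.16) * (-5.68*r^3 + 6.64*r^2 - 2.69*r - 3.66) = 1.0224*r^5 - 7.3864*r^4 + 25.6706*r^3 - 23.2557*r^2 + 4.511*r + 11.5656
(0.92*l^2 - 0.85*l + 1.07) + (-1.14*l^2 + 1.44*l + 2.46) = -0.22*l^2 + 0.59*l + 3.53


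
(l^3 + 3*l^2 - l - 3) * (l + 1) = l^4 + 4*l^3 + 2*l^2 - 4*l - 3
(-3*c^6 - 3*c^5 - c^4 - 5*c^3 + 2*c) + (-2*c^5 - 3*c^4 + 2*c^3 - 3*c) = -3*c^6 - 5*c^5 - 4*c^4 - 3*c^3 - c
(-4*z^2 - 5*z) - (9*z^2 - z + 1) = -13*z^2 - 4*z - 1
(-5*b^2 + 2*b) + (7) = -5*b^2 + 2*b + 7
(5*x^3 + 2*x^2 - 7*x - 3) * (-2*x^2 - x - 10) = -10*x^5 - 9*x^4 - 38*x^3 - 7*x^2 + 73*x + 30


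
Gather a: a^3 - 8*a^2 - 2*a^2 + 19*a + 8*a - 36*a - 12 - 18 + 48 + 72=a^3 - 10*a^2 - 9*a + 90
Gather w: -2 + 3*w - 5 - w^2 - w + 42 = -w^2 + 2*w + 35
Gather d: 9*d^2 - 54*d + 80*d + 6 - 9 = 9*d^2 + 26*d - 3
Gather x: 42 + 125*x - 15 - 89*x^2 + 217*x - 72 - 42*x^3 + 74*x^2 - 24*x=-42*x^3 - 15*x^2 + 318*x - 45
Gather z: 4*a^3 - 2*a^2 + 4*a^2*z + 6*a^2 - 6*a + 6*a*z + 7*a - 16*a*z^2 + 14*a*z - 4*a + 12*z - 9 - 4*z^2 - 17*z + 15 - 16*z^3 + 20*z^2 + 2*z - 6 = 4*a^3 + 4*a^2 - 3*a - 16*z^3 + z^2*(16 - 16*a) + z*(4*a^2 + 20*a - 3)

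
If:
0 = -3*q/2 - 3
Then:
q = -2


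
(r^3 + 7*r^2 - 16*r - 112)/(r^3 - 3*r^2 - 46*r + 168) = (r + 4)/(r - 6)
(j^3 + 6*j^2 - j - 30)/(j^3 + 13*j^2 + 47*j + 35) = (j^2 + j - 6)/(j^2 + 8*j + 7)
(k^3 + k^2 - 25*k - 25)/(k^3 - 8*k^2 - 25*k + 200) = (k + 1)/(k - 8)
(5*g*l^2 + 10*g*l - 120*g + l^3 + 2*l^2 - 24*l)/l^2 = 5*g + 10*g/l - 120*g/l^2 + l + 2 - 24/l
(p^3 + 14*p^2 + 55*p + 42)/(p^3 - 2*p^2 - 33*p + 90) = (p^2 + 8*p + 7)/(p^2 - 8*p + 15)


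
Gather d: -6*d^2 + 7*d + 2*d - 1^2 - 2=-6*d^2 + 9*d - 3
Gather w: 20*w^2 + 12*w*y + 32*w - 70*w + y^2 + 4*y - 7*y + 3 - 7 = 20*w^2 + w*(12*y - 38) + y^2 - 3*y - 4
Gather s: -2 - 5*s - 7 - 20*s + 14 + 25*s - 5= 0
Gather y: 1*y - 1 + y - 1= 2*y - 2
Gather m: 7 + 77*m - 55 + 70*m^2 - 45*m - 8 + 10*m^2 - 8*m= 80*m^2 + 24*m - 56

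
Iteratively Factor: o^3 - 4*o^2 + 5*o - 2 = (o - 2)*(o^2 - 2*o + 1) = (o - 2)*(o - 1)*(o - 1)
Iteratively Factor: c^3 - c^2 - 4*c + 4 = (c - 1)*(c^2 - 4) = (c - 1)*(c + 2)*(c - 2)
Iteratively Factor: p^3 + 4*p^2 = (p)*(p^2 + 4*p) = p^2*(p + 4)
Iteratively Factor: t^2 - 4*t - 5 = (t + 1)*(t - 5)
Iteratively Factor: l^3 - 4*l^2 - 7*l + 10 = (l - 1)*(l^2 - 3*l - 10) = (l - 1)*(l + 2)*(l - 5)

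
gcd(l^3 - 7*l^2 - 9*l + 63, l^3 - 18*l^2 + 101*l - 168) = l^2 - 10*l + 21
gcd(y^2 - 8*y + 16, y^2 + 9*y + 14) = 1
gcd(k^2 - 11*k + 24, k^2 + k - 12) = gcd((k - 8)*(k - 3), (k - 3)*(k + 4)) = k - 3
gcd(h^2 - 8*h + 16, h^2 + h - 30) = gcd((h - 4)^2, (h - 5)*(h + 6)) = 1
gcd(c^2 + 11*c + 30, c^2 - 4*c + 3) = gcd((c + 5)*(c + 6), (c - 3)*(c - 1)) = 1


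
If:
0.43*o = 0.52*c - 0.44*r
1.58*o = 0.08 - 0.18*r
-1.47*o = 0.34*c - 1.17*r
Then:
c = 0.10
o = 0.04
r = 0.08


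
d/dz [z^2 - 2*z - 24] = 2*z - 2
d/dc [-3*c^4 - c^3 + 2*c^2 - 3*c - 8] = -12*c^3 - 3*c^2 + 4*c - 3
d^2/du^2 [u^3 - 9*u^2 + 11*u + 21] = 6*u - 18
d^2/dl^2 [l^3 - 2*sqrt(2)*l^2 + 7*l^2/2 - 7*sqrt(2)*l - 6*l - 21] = 6*l - 4*sqrt(2) + 7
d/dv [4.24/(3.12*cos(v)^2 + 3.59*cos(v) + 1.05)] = (26.4576*cos(v) + 15.2216)*sin(v)/(3.12*cos(v)^2 + 3.59*cos(v) + 1.05)^2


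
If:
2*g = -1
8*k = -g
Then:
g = -1/2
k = 1/16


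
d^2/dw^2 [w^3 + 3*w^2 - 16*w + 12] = 6*w + 6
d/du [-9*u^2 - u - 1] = -18*u - 1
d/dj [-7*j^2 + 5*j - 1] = 5 - 14*j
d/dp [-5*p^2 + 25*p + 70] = 25 - 10*p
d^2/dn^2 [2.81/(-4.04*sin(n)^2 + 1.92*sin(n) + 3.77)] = (-183.454784*sin(n)^4 + 65.389824*sin(n)^3 + 93.6292*sin(n)^2 - 110.439744*sin(n) + 106.314664)/(-4.04*sin(n)^2 + 1.92*sin(n) + 3.77)^3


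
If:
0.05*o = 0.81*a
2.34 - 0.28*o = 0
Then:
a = 0.52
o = 8.36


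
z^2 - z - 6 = (z - 3)*(z + 2)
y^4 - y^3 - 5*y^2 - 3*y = y*(y - 3)*(y + 1)^2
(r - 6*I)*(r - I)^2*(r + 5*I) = r^4 - 3*I*r^3 + 27*r^2 - 59*I*r - 30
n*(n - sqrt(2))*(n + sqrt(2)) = n^3 - 2*n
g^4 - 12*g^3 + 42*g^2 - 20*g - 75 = (g - 5)^2*(g - 3)*(g + 1)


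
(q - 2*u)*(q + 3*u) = q^2 + q*u - 6*u^2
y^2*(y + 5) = y^3 + 5*y^2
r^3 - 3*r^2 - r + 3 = (r - 3)*(r - 1)*(r + 1)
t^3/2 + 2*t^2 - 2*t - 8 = (t/2 + 1)*(t - 2)*(t + 4)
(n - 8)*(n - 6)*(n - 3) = n^3 - 17*n^2 + 90*n - 144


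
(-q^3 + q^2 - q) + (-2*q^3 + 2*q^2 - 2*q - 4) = -3*q^3 + 3*q^2 - 3*q - 4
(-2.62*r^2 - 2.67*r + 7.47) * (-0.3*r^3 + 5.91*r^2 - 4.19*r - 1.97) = 0.786*r^5 - 14.6832*r^4 - 7.0429*r^3 + 60.4964*r^2 - 26.0394*r - 14.7159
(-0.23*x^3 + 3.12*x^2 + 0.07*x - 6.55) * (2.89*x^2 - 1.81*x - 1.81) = -0.6647*x^5 + 9.4331*x^4 - 5.0286*x^3 - 24.7034*x^2 + 11.7288*x + 11.8555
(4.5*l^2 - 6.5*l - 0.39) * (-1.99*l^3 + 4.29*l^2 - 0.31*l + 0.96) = -8.955*l^5 + 32.24*l^4 - 28.5039*l^3 + 4.6619*l^2 - 6.1191*l - 0.3744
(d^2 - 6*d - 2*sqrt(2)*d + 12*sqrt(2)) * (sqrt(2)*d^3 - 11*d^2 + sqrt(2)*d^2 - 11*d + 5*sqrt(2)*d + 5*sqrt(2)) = sqrt(2)*d^5 - 15*d^4 - 5*sqrt(2)*d^4 + 21*sqrt(2)*d^3 + 75*d^3 - 135*sqrt(2)*d^2 + 70*d^2 - 162*sqrt(2)*d + 100*d + 120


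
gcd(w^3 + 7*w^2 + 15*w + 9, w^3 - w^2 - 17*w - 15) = w^2 + 4*w + 3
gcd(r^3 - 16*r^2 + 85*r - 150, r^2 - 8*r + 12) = r - 6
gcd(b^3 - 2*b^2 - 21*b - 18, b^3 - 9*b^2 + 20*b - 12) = b - 6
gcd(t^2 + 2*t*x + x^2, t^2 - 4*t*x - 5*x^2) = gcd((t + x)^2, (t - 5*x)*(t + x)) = t + x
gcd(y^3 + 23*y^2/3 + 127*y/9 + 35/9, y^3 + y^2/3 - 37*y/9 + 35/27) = y + 7/3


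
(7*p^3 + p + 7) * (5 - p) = -7*p^4 + 35*p^3 - p^2 - 2*p + 35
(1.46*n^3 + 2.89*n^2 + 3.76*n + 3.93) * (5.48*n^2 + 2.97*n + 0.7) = 8.0008*n^5 + 20.1734*n^4 + 30.2101*n^3 + 34.7266*n^2 + 14.3041*n + 2.751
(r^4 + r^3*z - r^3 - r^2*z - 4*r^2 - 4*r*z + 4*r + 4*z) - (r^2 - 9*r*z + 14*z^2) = r^4 + r^3*z - r^3 - r^2*z - 5*r^2 + 5*r*z + 4*r - 14*z^2 + 4*z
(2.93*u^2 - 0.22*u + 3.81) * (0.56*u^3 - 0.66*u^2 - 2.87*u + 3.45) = 1.6408*u^5 - 2.057*u^4 - 6.1303*u^3 + 8.2253*u^2 - 11.6937*u + 13.1445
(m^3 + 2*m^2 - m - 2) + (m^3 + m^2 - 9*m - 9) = 2*m^3 + 3*m^2 - 10*m - 11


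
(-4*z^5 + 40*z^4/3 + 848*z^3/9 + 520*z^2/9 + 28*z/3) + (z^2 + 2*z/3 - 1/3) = -4*z^5 + 40*z^4/3 + 848*z^3/9 + 529*z^2/9 + 10*z - 1/3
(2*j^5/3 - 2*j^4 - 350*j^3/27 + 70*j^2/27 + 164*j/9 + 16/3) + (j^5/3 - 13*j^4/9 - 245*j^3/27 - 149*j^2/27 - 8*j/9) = j^5 - 31*j^4/9 - 595*j^3/27 - 79*j^2/27 + 52*j/3 + 16/3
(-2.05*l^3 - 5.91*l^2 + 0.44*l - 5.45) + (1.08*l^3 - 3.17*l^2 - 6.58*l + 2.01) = -0.97*l^3 - 9.08*l^2 - 6.14*l - 3.44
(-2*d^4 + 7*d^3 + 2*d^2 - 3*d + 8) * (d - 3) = -2*d^5 + 13*d^4 - 19*d^3 - 9*d^2 + 17*d - 24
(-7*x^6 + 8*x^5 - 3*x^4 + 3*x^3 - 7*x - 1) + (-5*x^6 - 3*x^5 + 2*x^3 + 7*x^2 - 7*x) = -12*x^6 + 5*x^5 - 3*x^4 + 5*x^3 + 7*x^2 - 14*x - 1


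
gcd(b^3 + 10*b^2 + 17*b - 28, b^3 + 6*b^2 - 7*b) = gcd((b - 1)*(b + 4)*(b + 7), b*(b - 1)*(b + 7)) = b^2 + 6*b - 7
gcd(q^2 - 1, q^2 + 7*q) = 1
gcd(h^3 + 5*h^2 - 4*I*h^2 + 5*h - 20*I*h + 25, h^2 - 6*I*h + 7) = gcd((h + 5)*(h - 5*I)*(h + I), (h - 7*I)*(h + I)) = h + I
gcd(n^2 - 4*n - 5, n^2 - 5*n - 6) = n + 1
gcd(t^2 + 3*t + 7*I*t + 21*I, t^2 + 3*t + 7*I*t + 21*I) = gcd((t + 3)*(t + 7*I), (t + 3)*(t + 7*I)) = t^2 + t*(3 + 7*I) + 21*I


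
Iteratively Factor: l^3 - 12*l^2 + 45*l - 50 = (l - 2)*(l^2 - 10*l + 25) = (l - 5)*(l - 2)*(l - 5)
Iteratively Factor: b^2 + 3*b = (b)*(b + 3)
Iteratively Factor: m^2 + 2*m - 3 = (m + 3)*(m - 1)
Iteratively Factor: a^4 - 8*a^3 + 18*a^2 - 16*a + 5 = (a - 1)*(a^3 - 7*a^2 + 11*a - 5) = (a - 5)*(a - 1)*(a^2 - 2*a + 1) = (a - 5)*(a - 1)^2*(a - 1)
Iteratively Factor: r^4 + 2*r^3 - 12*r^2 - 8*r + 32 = (r - 2)*(r^3 + 4*r^2 - 4*r - 16) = (r - 2)*(r + 2)*(r^2 + 2*r - 8) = (r - 2)^2*(r + 2)*(r + 4)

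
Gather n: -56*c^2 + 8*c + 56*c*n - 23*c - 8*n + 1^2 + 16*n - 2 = -56*c^2 - 15*c + n*(56*c + 8) - 1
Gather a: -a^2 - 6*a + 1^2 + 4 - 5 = -a^2 - 6*a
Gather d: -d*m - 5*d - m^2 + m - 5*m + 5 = d*(-m - 5) - m^2 - 4*m + 5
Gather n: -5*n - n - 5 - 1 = -6*n - 6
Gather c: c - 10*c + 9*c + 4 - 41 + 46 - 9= 0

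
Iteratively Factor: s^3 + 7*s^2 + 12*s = (s + 4)*(s^2 + 3*s) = s*(s + 4)*(s + 3)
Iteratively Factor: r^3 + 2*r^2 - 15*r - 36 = (r - 4)*(r^2 + 6*r + 9) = (r - 4)*(r + 3)*(r + 3)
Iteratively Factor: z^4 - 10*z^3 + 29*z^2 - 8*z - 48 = (z - 4)*(z^3 - 6*z^2 + 5*z + 12) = (z - 4)*(z + 1)*(z^2 - 7*z + 12) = (z - 4)*(z - 3)*(z + 1)*(z - 4)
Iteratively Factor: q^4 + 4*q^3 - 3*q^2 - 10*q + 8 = (q - 1)*(q^3 + 5*q^2 + 2*q - 8) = (q - 1)*(q + 2)*(q^2 + 3*q - 4) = (q - 1)^2*(q + 2)*(q + 4)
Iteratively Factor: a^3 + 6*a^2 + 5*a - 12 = (a + 3)*(a^2 + 3*a - 4) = (a - 1)*(a + 3)*(a + 4)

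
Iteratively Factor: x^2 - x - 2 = (x + 1)*(x - 2)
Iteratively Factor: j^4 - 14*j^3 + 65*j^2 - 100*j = (j - 4)*(j^3 - 10*j^2 + 25*j) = (j - 5)*(j - 4)*(j^2 - 5*j) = j*(j - 5)*(j - 4)*(j - 5)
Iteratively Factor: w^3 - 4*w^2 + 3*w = (w)*(w^2 - 4*w + 3) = w*(w - 1)*(w - 3)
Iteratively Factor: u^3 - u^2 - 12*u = (u - 4)*(u^2 + 3*u) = (u - 4)*(u + 3)*(u)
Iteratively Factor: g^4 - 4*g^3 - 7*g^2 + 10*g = (g + 2)*(g^3 - 6*g^2 + 5*g) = (g - 1)*(g + 2)*(g^2 - 5*g) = (g - 5)*(g - 1)*(g + 2)*(g)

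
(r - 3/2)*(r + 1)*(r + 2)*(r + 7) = r^4 + 17*r^3/2 + 8*r^2 - 41*r/2 - 21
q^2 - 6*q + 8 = (q - 4)*(q - 2)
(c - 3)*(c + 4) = c^2 + c - 12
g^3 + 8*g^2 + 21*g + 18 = (g + 2)*(g + 3)^2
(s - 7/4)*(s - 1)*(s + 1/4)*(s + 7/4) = s^4 - 3*s^3/4 - 53*s^2/16 + 147*s/64 + 49/64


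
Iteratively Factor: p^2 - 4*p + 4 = (p - 2)*(p - 2)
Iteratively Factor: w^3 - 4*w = (w - 2)*(w^2 + 2*w) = w*(w - 2)*(w + 2)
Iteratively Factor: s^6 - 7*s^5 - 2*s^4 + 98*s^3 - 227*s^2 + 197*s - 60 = (s - 3)*(s^5 - 4*s^4 - 14*s^3 + 56*s^2 - 59*s + 20) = (s - 3)*(s - 1)*(s^4 - 3*s^3 - 17*s^2 + 39*s - 20) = (s - 3)*(s - 1)^2*(s^3 - 2*s^2 - 19*s + 20) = (s - 3)*(s - 1)^2*(s + 4)*(s^2 - 6*s + 5) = (s - 5)*(s - 3)*(s - 1)^2*(s + 4)*(s - 1)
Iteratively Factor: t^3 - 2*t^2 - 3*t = (t)*(t^2 - 2*t - 3) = t*(t + 1)*(t - 3)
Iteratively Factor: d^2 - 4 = (d - 2)*(d + 2)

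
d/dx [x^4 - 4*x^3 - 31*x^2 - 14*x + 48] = 4*x^3 - 12*x^2 - 62*x - 14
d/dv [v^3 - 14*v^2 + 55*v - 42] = 3*v^2 - 28*v + 55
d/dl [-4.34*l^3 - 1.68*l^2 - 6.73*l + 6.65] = -13.02*l^2 - 3.36*l - 6.73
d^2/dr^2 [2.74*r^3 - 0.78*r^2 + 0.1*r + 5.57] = 16.44*r - 1.56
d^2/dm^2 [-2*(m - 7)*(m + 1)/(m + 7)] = -336/(m^3 + 21*m^2 + 147*m + 343)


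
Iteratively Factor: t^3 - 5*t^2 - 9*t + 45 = (t - 5)*(t^2 - 9) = (t - 5)*(t - 3)*(t + 3)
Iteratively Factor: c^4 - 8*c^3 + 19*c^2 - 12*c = (c - 3)*(c^3 - 5*c^2 + 4*c) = c*(c - 3)*(c^2 - 5*c + 4) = c*(c - 4)*(c - 3)*(c - 1)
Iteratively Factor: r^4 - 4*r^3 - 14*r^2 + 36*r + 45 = (r - 3)*(r^3 - r^2 - 17*r - 15) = (r - 3)*(r + 1)*(r^2 - 2*r - 15) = (r - 3)*(r + 1)*(r + 3)*(r - 5)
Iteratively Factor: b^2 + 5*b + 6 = (b + 3)*(b + 2)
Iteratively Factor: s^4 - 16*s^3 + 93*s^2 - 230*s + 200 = (s - 4)*(s^3 - 12*s^2 + 45*s - 50) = (s - 4)*(s - 2)*(s^2 - 10*s + 25) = (s - 5)*(s - 4)*(s - 2)*(s - 5)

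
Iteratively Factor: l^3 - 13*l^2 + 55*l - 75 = (l - 5)*(l^2 - 8*l + 15) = (l - 5)^2*(l - 3)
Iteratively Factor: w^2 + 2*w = (w)*(w + 2)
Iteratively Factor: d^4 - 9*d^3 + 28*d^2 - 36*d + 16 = (d - 1)*(d^3 - 8*d^2 + 20*d - 16) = (d - 2)*(d - 1)*(d^2 - 6*d + 8) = (d - 2)^2*(d - 1)*(d - 4)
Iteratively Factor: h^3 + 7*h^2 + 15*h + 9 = (h + 3)*(h^2 + 4*h + 3) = (h + 1)*(h + 3)*(h + 3)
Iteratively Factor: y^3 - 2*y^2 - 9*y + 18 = (y - 3)*(y^2 + y - 6) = (y - 3)*(y + 3)*(y - 2)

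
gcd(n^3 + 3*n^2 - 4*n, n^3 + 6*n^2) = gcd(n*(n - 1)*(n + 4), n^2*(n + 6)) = n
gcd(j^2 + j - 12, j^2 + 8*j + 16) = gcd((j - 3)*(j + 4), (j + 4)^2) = j + 4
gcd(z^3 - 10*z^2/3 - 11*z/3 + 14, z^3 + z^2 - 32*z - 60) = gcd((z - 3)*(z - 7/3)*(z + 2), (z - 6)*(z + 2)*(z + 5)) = z + 2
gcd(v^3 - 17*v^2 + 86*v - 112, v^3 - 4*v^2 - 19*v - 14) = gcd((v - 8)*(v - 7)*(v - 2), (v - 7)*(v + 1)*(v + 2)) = v - 7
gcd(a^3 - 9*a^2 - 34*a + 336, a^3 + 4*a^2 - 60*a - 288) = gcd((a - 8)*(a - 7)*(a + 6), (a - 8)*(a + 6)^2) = a^2 - 2*a - 48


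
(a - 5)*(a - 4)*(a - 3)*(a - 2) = a^4 - 14*a^3 + 71*a^2 - 154*a + 120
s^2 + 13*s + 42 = (s + 6)*(s + 7)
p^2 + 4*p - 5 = (p - 1)*(p + 5)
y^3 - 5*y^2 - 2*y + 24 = (y - 4)*(y - 3)*(y + 2)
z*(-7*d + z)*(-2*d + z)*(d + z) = 14*d^3*z + 5*d^2*z^2 - 8*d*z^3 + z^4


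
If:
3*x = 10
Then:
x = 10/3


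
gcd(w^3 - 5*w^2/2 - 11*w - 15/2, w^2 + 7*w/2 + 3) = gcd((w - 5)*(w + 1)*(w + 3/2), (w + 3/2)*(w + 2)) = w + 3/2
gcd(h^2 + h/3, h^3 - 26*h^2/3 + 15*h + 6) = h + 1/3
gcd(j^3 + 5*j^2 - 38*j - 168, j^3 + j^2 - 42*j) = j^2 + j - 42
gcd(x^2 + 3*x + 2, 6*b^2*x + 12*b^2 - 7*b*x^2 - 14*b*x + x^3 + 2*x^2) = x + 2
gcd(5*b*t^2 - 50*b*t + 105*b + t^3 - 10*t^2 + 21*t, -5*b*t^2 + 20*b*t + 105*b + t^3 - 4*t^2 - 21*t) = t - 7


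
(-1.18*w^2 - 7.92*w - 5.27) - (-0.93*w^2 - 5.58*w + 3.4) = -0.25*w^2 - 2.34*w - 8.67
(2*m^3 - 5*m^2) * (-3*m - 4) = -6*m^4 + 7*m^3 + 20*m^2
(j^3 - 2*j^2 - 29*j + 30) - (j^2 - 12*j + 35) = j^3 - 3*j^2 - 17*j - 5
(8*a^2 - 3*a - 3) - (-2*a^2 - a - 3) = 10*a^2 - 2*a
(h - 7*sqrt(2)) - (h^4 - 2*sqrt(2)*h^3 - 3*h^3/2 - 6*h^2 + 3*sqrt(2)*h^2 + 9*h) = -h^4 + 3*h^3/2 + 2*sqrt(2)*h^3 - 3*sqrt(2)*h^2 + 6*h^2 - 8*h - 7*sqrt(2)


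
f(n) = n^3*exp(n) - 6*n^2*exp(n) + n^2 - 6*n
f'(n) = n^3*exp(n) - 3*n^2*exp(n) - 12*n*exp(n) + 2*n - 6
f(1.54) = -56.21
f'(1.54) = -105.27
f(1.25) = -31.84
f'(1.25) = -65.40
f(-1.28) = 6.00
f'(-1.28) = -6.24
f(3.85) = -1505.87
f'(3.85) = -1577.31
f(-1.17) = 5.34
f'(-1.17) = -5.75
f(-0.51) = 2.30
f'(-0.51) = -3.89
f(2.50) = -275.24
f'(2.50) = -404.55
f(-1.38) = 6.65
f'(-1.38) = -6.69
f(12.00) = 140620211.79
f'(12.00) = 187493537.71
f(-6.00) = 70.93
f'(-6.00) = -18.62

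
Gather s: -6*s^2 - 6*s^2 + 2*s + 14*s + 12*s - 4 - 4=-12*s^2 + 28*s - 8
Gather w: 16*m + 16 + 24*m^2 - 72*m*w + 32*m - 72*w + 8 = 24*m^2 + 48*m + w*(-72*m - 72) + 24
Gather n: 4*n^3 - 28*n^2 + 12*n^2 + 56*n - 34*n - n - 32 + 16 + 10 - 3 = 4*n^3 - 16*n^2 + 21*n - 9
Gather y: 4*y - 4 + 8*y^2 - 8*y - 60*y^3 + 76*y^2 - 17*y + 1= -60*y^3 + 84*y^2 - 21*y - 3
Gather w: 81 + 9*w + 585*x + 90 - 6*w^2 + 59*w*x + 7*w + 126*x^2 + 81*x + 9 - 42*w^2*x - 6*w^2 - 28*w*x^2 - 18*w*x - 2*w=w^2*(-42*x - 12) + w*(-28*x^2 + 41*x + 14) + 126*x^2 + 666*x + 180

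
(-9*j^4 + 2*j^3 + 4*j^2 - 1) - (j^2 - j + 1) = -9*j^4 + 2*j^3 + 3*j^2 + j - 2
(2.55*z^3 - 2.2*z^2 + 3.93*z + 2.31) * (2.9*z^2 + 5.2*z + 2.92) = 7.395*z^5 + 6.88*z^4 + 7.403*z^3 + 20.711*z^2 + 23.4876*z + 6.7452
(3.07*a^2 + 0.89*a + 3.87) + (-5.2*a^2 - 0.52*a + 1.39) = -2.13*a^2 + 0.37*a + 5.26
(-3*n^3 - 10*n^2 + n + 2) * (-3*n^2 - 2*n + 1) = 9*n^5 + 36*n^4 + 14*n^3 - 18*n^2 - 3*n + 2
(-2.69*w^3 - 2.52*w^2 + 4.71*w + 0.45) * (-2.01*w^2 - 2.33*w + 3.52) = 5.4069*w^5 + 11.3329*w^4 - 13.0643*w^3 - 20.7492*w^2 + 15.5307*w + 1.584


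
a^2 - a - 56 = (a - 8)*(a + 7)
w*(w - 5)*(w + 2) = w^3 - 3*w^2 - 10*w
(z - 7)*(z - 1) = z^2 - 8*z + 7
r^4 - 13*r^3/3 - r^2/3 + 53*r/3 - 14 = (r - 3)*(r - 7/3)*(r - 1)*(r + 2)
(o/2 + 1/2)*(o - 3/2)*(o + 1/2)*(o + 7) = o^4/2 + 7*o^3/2 - 7*o^2/8 - 13*o/2 - 21/8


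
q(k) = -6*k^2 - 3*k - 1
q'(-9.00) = 105.00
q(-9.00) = -460.00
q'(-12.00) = 141.00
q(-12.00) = -829.00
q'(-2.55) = 27.60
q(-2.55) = -32.36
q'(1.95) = -26.40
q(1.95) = -29.66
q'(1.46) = -20.52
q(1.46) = -18.17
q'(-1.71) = 17.52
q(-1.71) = -13.41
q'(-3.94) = 44.28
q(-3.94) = -82.32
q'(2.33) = -30.96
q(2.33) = -40.56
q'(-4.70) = 53.40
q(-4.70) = -119.44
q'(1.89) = -25.68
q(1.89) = -28.10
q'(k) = -12*k - 3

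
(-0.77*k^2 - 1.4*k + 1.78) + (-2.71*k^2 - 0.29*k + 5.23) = -3.48*k^2 - 1.69*k + 7.01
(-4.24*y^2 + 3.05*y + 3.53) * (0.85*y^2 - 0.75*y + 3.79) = -3.604*y^4 + 5.7725*y^3 - 15.3566*y^2 + 8.912*y + 13.3787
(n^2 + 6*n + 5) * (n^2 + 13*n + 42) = n^4 + 19*n^3 + 125*n^2 + 317*n + 210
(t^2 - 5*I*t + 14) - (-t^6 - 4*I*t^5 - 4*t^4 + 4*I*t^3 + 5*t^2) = t^6 + 4*I*t^5 + 4*t^4 - 4*I*t^3 - 4*t^2 - 5*I*t + 14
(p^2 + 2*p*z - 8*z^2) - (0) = p^2 + 2*p*z - 8*z^2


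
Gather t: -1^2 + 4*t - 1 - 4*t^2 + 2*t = -4*t^2 + 6*t - 2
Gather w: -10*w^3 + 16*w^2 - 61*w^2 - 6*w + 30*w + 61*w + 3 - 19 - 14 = -10*w^3 - 45*w^2 + 85*w - 30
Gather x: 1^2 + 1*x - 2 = x - 1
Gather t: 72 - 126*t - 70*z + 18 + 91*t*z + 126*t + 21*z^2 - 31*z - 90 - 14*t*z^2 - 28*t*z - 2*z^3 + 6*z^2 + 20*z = t*(-14*z^2 + 63*z) - 2*z^3 + 27*z^2 - 81*z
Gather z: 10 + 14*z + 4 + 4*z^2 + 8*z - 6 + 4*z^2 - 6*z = 8*z^2 + 16*z + 8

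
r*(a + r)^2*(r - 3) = a^2*r^2 - 3*a^2*r + 2*a*r^3 - 6*a*r^2 + r^4 - 3*r^3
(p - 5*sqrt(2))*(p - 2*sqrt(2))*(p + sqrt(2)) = p^3 - 6*sqrt(2)*p^2 + 6*p + 20*sqrt(2)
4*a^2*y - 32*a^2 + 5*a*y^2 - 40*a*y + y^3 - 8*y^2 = (a + y)*(4*a + y)*(y - 8)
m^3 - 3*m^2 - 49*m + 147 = (m - 7)*(m - 3)*(m + 7)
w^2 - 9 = (w - 3)*(w + 3)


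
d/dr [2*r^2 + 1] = 4*r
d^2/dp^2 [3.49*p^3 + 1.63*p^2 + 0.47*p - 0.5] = 20.94*p + 3.26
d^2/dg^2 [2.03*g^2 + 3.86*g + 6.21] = 4.06000000000000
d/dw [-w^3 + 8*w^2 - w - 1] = -3*w^2 + 16*w - 1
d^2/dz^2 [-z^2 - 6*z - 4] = -2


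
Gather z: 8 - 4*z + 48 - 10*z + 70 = 126 - 14*z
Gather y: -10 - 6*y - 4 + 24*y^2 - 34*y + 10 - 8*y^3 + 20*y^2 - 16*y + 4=-8*y^3 + 44*y^2 - 56*y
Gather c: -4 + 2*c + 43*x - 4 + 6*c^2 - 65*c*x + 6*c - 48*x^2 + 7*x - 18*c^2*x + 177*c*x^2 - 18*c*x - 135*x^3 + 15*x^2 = c^2*(6 - 18*x) + c*(177*x^2 - 83*x + 8) - 135*x^3 - 33*x^2 + 50*x - 8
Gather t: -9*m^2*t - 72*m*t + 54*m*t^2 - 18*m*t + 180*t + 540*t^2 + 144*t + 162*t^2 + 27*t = t^2*(54*m + 702) + t*(-9*m^2 - 90*m + 351)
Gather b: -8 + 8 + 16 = 16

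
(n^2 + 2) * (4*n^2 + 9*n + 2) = 4*n^4 + 9*n^3 + 10*n^2 + 18*n + 4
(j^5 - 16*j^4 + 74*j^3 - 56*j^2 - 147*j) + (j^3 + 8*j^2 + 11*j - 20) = j^5 - 16*j^4 + 75*j^3 - 48*j^2 - 136*j - 20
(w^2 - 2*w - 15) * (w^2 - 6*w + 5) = w^4 - 8*w^3 + 2*w^2 + 80*w - 75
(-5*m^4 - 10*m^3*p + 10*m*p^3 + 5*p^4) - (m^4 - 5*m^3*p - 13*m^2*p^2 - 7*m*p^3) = -6*m^4 - 5*m^3*p + 13*m^2*p^2 + 17*m*p^3 + 5*p^4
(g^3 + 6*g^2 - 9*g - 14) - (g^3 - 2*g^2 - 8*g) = 8*g^2 - g - 14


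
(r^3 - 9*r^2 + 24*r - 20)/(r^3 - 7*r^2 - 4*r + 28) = (r^2 - 7*r + 10)/(r^2 - 5*r - 14)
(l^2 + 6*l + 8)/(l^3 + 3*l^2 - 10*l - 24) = 1/(l - 3)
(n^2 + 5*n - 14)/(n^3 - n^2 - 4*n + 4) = (n + 7)/(n^2 + n - 2)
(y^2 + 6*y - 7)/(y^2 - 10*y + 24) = (y^2 + 6*y - 7)/(y^2 - 10*y + 24)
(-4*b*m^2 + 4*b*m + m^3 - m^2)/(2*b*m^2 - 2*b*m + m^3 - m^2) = (-4*b + m)/(2*b + m)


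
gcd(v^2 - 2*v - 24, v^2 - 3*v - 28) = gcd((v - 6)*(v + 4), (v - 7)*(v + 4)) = v + 4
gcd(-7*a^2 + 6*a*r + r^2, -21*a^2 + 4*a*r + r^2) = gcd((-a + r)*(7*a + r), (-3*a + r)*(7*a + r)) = 7*a + r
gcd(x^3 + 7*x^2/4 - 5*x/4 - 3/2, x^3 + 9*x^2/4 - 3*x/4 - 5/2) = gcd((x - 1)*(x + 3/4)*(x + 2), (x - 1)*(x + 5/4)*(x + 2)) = x^2 + x - 2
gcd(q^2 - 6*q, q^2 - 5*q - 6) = q - 6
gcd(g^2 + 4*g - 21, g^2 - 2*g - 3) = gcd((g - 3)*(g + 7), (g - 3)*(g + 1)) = g - 3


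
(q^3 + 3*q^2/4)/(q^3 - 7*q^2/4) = (4*q + 3)/(4*q - 7)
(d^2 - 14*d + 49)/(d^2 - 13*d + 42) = (d - 7)/(d - 6)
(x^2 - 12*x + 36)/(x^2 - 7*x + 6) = (x - 6)/(x - 1)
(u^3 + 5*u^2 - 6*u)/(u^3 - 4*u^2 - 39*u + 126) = u*(u - 1)/(u^2 - 10*u + 21)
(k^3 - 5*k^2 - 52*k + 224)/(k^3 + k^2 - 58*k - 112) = (k - 4)/(k + 2)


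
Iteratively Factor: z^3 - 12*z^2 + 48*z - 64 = (z - 4)*(z^2 - 8*z + 16) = (z - 4)^2*(z - 4)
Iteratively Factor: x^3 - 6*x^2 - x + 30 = (x - 3)*(x^2 - 3*x - 10) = (x - 3)*(x + 2)*(x - 5)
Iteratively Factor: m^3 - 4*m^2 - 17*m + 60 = (m - 5)*(m^2 + m - 12) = (m - 5)*(m - 3)*(m + 4)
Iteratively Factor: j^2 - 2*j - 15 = (j - 5)*(j + 3)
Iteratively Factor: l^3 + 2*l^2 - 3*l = (l + 3)*(l^2 - l) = (l - 1)*(l + 3)*(l)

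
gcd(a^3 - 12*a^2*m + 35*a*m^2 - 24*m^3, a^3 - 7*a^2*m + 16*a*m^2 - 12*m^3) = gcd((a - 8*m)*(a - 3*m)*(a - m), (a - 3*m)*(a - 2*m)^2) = a - 3*m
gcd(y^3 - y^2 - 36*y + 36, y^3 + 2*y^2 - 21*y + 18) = y^2 + 5*y - 6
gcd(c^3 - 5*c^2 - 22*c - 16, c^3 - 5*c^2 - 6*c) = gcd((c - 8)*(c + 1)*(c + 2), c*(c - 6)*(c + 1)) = c + 1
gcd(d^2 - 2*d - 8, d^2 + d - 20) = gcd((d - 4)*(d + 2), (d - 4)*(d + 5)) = d - 4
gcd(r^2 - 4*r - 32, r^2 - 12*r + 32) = r - 8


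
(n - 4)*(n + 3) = n^2 - n - 12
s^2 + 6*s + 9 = (s + 3)^2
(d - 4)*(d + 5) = d^2 + d - 20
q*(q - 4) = q^2 - 4*q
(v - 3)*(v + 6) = v^2 + 3*v - 18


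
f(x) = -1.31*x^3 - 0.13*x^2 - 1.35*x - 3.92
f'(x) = -3.93*x^2 - 0.26*x - 1.35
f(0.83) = -5.88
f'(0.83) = -4.27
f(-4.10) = 89.72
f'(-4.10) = -66.35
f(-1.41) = 1.40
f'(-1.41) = -8.80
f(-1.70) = 4.44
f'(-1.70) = -12.27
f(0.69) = -5.34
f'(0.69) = -3.40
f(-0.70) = -2.59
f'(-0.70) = -3.09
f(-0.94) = -1.68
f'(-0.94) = -4.58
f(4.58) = -138.68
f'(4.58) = -84.98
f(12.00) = -2302.52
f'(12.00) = -570.39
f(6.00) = -299.66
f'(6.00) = -144.39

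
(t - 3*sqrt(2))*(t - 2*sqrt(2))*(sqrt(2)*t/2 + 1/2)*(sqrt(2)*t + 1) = t^4 - 4*sqrt(2)*t^3 + 5*t^2/2 + 19*sqrt(2)*t/2 + 6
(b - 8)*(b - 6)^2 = b^3 - 20*b^2 + 132*b - 288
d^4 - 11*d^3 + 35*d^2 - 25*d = d*(d - 5)^2*(d - 1)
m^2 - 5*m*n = m*(m - 5*n)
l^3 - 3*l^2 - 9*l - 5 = (l - 5)*(l + 1)^2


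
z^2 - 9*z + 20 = (z - 5)*(z - 4)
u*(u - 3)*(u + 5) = u^3 + 2*u^2 - 15*u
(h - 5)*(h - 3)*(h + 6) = h^3 - 2*h^2 - 33*h + 90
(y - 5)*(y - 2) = y^2 - 7*y + 10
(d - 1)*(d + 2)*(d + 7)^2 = d^4 + 15*d^3 + 61*d^2 + 21*d - 98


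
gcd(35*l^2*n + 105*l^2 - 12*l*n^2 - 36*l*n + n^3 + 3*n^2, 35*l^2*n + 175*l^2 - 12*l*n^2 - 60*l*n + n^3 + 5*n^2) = 35*l^2 - 12*l*n + n^2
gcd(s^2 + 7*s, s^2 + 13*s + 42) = s + 7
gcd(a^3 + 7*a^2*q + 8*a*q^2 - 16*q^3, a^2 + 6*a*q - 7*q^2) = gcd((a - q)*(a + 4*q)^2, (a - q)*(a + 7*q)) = -a + q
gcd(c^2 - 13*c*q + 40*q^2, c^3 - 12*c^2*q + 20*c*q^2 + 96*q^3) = -c + 8*q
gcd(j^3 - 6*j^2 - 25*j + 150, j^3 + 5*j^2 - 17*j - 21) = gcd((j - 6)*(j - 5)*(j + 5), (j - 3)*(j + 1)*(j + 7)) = 1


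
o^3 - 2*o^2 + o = o*(o - 1)^2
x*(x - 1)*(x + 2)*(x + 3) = x^4 + 4*x^3 + x^2 - 6*x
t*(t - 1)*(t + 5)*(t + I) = t^4 + 4*t^3 + I*t^3 - 5*t^2 + 4*I*t^2 - 5*I*t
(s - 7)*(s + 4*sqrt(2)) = s^2 - 7*s + 4*sqrt(2)*s - 28*sqrt(2)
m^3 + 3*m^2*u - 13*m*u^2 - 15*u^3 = (m - 3*u)*(m + u)*(m + 5*u)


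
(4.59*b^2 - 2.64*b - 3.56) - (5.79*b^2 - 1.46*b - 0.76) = -1.2*b^2 - 1.18*b - 2.8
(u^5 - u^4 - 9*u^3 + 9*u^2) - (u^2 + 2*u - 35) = u^5 - u^4 - 9*u^3 + 8*u^2 - 2*u + 35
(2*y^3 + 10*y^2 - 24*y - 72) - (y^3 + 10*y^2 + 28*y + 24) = y^3 - 52*y - 96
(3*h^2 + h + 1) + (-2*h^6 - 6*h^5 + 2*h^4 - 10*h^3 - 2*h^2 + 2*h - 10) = -2*h^6 - 6*h^5 + 2*h^4 - 10*h^3 + h^2 + 3*h - 9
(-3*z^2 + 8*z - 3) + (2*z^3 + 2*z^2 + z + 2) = 2*z^3 - z^2 + 9*z - 1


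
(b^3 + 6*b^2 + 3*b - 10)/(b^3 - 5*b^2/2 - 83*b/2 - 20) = 2*(b^2 + b - 2)/(2*b^2 - 15*b - 8)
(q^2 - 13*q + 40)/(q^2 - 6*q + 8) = (q^2 - 13*q + 40)/(q^2 - 6*q + 8)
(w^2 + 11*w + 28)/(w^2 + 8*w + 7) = (w + 4)/(w + 1)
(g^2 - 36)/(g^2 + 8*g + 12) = (g - 6)/(g + 2)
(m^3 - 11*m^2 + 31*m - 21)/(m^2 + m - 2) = (m^2 - 10*m + 21)/(m + 2)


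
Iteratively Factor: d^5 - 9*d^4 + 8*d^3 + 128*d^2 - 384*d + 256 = (d - 4)*(d^4 - 5*d^3 - 12*d^2 + 80*d - 64) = (d - 4)^2*(d^3 - d^2 - 16*d + 16) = (d - 4)^2*(d + 4)*(d^2 - 5*d + 4) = (d - 4)^2*(d - 1)*(d + 4)*(d - 4)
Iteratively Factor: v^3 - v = (v)*(v^2 - 1) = v*(v - 1)*(v + 1)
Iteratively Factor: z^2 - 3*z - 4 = (z - 4)*(z + 1)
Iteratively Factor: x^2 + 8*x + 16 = (x + 4)*(x + 4)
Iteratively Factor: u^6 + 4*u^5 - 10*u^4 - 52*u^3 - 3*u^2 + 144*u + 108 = (u + 2)*(u^5 + 2*u^4 - 14*u^3 - 24*u^2 + 45*u + 54) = (u + 2)*(u + 3)*(u^4 - u^3 - 11*u^2 + 9*u + 18) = (u + 2)*(u + 3)^2*(u^3 - 4*u^2 + u + 6) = (u + 1)*(u + 2)*(u + 3)^2*(u^2 - 5*u + 6) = (u - 3)*(u + 1)*(u + 2)*(u + 3)^2*(u - 2)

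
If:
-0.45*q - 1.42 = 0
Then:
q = -3.16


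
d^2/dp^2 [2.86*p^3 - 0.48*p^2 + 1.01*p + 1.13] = 17.16*p - 0.96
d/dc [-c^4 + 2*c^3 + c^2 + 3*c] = -4*c^3 + 6*c^2 + 2*c + 3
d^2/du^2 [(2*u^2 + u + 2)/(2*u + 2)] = 3/(u^3 + 3*u^2 + 3*u + 1)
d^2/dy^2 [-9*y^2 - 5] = -18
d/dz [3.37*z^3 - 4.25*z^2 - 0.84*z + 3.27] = 10.11*z^2 - 8.5*z - 0.84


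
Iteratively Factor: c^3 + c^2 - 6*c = (c)*(c^2 + c - 6) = c*(c + 3)*(c - 2)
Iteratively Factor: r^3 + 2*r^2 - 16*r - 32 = (r + 2)*(r^2 - 16) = (r + 2)*(r + 4)*(r - 4)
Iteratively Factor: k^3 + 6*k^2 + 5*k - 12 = (k + 4)*(k^2 + 2*k - 3) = (k + 3)*(k + 4)*(k - 1)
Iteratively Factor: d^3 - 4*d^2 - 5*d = (d)*(d^2 - 4*d - 5) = d*(d + 1)*(d - 5)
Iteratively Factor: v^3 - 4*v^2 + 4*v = (v)*(v^2 - 4*v + 4) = v*(v - 2)*(v - 2)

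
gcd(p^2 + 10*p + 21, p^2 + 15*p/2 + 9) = 1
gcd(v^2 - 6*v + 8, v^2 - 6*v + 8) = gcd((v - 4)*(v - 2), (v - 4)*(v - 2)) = v^2 - 6*v + 8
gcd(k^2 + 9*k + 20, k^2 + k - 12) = k + 4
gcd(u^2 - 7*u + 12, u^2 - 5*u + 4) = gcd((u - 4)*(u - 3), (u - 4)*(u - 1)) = u - 4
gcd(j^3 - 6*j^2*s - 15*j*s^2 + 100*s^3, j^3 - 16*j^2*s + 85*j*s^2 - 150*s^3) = j^2 - 10*j*s + 25*s^2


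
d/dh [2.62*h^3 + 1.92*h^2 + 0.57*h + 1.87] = 7.86*h^2 + 3.84*h + 0.57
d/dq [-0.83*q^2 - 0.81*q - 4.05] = -1.66*q - 0.81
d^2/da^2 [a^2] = 2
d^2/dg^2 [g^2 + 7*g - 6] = 2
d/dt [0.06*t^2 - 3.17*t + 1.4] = 0.12*t - 3.17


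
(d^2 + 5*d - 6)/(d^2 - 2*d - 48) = (d - 1)/(d - 8)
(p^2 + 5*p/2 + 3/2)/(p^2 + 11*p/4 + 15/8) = 4*(p + 1)/(4*p + 5)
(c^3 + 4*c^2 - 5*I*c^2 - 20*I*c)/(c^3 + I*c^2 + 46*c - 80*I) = c*(c + 4)/(c^2 + 6*I*c + 16)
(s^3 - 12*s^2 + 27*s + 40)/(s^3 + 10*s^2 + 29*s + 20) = (s^2 - 13*s + 40)/(s^2 + 9*s + 20)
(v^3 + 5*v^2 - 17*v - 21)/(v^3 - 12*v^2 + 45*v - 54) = (v^2 + 8*v + 7)/(v^2 - 9*v + 18)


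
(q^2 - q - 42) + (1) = q^2 - q - 41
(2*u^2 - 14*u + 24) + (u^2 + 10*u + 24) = 3*u^2 - 4*u + 48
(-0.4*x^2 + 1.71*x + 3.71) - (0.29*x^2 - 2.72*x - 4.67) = -0.69*x^2 + 4.43*x + 8.38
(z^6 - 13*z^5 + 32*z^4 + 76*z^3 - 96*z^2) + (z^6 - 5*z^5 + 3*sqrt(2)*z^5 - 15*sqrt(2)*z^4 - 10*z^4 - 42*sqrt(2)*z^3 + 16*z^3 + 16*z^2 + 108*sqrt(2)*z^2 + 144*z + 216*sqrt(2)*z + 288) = 2*z^6 - 18*z^5 + 3*sqrt(2)*z^5 - 15*sqrt(2)*z^4 + 22*z^4 - 42*sqrt(2)*z^3 + 92*z^3 - 80*z^2 + 108*sqrt(2)*z^2 + 144*z + 216*sqrt(2)*z + 288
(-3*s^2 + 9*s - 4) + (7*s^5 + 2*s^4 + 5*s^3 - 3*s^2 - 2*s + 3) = 7*s^5 + 2*s^4 + 5*s^3 - 6*s^2 + 7*s - 1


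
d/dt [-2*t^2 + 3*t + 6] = 3 - 4*t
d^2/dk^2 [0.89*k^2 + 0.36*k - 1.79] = 1.78000000000000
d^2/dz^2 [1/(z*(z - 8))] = 2*(z^2 + z*(z - 8) + (z - 8)^2)/(z^3*(z - 8)^3)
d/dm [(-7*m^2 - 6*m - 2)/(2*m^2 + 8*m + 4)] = (-11*m^2 - 12*m - 2)/(m^4 + 8*m^3 + 20*m^2 + 16*m + 4)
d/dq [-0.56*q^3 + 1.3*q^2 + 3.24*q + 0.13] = -1.68*q^2 + 2.6*q + 3.24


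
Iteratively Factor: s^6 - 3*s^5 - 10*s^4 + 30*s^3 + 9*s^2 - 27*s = (s + 3)*(s^5 - 6*s^4 + 8*s^3 + 6*s^2 - 9*s) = (s + 1)*(s + 3)*(s^4 - 7*s^3 + 15*s^2 - 9*s) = (s - 1)*(s + 1)*(s + 3)*(s^3 - 6*s^2 + 9*s) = (s - 3)*(s - 1)*(s + 1)*(s + 3)*(s^2 - 3*s) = s*(s - 3)*(s - 1)*(s + 1)*(s + 3)*(s - 3)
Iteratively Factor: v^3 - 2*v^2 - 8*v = (v - 4)*(v^2 + 2*v) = v*(v - 4)*(v + 2)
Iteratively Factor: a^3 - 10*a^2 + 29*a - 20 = (a - 5)*(a^2 - 5*a + 4) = (a - 5)*(a - 4)*(a - 1)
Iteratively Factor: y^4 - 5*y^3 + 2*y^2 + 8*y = (y + 1)*(y^3 - 6*y^2 + 8*y) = (y - 2)*(y + 1)*(y^2 - 4*y) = (y - 4)*(y - 2)*(y + 1)*(y)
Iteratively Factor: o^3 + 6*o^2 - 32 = (o + 4)*(o^2 + 2*o - 8) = (o - 2)*(o + 4)*(o + 4)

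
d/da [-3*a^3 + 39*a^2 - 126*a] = -9*a^2 + 78*a - 126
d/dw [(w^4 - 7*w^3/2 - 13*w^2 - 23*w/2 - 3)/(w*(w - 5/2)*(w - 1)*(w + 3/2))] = 2*(12*w^6 + 164*w^5 + 235*w^4 - 482*w^3 - 787*w^2 - 132*w + 90)/(w^2*(16*w^6 - 64*w^5 - 24*w^4 + 296*w^3 - 119*w^2 - 330*w + 225))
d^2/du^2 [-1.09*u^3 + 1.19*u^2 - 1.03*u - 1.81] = 2.38 - 6.54*u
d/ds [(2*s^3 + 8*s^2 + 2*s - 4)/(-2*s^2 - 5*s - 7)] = 2*(-2*s^4 - 10*s^3 - 39*s^2 - 64*s - 17)/(4*s^4 + 20*s^3 + 53*s^2 + 70*s + 49)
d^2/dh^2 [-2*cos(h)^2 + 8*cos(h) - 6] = -8*cos(h) + 4*cos(2*h)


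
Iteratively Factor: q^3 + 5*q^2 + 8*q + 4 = (q + 1)*(q^2 + 4*q + 4) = (q + 1)*(q + 2)*(q + 2)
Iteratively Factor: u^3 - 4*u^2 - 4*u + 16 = (u - 2)*(u^2 - 2*u - 8) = (u - 2)*(u + 2)*(u - 4)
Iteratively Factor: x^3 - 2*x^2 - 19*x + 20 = (x - 5)*(x^2 + 3*x - 4) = (x - 5)*(x - 1)*(x + 4)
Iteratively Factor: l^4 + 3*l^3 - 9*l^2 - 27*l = (l - 3)*(l^3 + 6*l^2 + 9*l) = l*(l - 3)*(l^2 + 6*l + 9) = l*(l - 3)*(l + 3)*(l + 3)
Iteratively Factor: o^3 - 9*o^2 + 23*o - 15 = (o - 3)*(o^2 - 6*o + 5) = (o - 5)*(o - 3)*(o - 1)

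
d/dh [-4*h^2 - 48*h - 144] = -8*h - 48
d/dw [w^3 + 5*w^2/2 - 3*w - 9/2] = 3*w^2 + 5*w - 3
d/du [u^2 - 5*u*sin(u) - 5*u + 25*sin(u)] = -5*u*cos(u) + 2*u - 5*sin(u) + 25*cos(u) - 5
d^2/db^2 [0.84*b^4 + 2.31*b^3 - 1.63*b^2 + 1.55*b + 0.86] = 10.08*b^2 + 13.86*b - 3.26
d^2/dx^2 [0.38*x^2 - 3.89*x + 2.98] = 0.760000000000000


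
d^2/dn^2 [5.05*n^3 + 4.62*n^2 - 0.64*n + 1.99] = 30.3*n + 9.24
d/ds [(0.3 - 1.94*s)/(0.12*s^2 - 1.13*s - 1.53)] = (0.2328*s^2 - 0.072*s + 3.3072)/(0.0144*s^4 - 0.2712*s^3 + 0.9097*s^2 + 3.4578*s + 2.3409)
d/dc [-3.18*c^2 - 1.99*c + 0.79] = -6.36*c - 1.99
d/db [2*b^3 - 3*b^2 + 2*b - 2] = 6*b^2 - 6*b + 2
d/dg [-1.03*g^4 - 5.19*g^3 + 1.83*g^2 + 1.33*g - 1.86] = -4.12*g^3 - 15.57*g^2 + 3.66*g + 1.33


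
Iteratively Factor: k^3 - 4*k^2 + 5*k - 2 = (k - 1)*(k^2 - 3*k + 2) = (k - 2)*(k - 1)*(k - 1)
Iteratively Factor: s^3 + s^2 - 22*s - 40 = (s + 4)*(s^2 - 3*s - 10) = (s - 5)*(s + 4)*(s + 2)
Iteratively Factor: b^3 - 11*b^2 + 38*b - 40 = (b - 5)*(b^2 - 6*b + 8) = (b - 5)*(b - 2)*(b - 4)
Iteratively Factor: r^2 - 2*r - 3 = (r + 1)*(r - 3)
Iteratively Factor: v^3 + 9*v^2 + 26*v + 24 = (v + 4)*(v^2 + 5*v + 6) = (v + 3)*(v + 4)*(v + 2)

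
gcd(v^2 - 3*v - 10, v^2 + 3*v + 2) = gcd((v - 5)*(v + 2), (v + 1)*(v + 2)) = v + 2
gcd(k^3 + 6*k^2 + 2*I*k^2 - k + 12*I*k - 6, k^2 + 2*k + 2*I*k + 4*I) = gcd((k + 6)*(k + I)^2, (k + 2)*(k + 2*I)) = 1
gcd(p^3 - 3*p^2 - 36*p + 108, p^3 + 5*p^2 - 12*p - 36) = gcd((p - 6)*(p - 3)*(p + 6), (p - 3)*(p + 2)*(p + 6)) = p^2 + 3*p - 18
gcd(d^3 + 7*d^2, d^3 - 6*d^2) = d^2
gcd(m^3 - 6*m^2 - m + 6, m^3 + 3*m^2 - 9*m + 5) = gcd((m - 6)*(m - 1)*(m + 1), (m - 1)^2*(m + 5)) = m - 1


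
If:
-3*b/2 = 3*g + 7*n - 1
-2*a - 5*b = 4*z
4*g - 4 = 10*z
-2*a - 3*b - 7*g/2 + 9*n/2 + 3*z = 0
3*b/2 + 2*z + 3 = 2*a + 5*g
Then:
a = 5767/2015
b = -1006/2015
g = -410/403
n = 1382/2015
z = -1626/2015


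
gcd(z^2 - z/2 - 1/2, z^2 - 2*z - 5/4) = z + 1/2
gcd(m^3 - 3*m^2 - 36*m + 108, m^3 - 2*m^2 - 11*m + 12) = 1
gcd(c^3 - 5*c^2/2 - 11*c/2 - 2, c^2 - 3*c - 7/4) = c + 1/2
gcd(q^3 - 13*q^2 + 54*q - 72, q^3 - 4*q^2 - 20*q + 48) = q - 6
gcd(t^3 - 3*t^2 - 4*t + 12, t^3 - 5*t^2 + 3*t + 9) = t - 3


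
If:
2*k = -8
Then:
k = -4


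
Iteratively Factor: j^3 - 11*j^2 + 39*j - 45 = (j - 3)*(j^2 - 8*j + 15) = (j - 3)^2*(j - 5)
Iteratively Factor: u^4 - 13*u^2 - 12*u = (u - 4)*(u^3 + 4*u^2 + 3*u) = u*(u - 4)*(u^2 + 4*u + 3) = u*(u - 4)*(u + 1)*(u + 3)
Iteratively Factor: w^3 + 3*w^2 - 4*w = (w + 4)*(w^2 - w) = (w - 1)*(w + 4)*(w)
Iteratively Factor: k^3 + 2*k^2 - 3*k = (k)*(k^2 + 2*k - 3) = k*(k - 1)*(k + 3)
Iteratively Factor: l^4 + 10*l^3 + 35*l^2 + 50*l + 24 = (l + 1)*(l^3 + 9*l^2 + 26*l + 24) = (l + 1)*(l + 4)*(l^2 + 5*l + 6) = (l + 1)*(l + 3)*(l + 4)*(l + 2)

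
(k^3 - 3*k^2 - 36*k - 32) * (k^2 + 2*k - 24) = k^5 - k^4 - 66*k^3 - 32*k^2 + 800*k + 768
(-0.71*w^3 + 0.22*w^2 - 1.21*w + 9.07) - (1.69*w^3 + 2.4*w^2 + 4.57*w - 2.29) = -2.4*w^3 - 2.18*w^2 - 5.78*w + 11.36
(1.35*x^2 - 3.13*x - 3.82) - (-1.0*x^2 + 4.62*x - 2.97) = 2.35*x^2 - 7.75*x - 0.85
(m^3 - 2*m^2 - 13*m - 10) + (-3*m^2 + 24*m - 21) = m^3 - 5*m^2 + 11*m - 31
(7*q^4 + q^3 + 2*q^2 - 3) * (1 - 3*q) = -21*q^5 + 4*q^4 - 5*q^3 + 2*q^2 + 9*q - 3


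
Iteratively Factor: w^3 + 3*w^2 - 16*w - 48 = (w + 4)*(w^2 - w - 12) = (w - 4)*(w + 4)*(w + 3)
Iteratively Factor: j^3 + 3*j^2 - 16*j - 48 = (j + 4)*(j^2 - j - 12) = (j + 3)*(j + 4)*(j - 4)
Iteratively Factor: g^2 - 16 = (g - 4)*(g + 4)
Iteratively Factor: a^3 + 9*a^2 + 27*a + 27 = (a + 3)*(a^2 + 6*a + 9) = (a + 3)^2*(a + 3)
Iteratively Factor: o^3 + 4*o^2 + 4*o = (o + 2)*(o^2 + 2*o) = (o + 2)^2*(o)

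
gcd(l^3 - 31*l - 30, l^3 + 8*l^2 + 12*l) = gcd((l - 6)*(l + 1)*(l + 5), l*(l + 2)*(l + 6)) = 1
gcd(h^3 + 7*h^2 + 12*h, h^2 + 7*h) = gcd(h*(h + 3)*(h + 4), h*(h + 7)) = h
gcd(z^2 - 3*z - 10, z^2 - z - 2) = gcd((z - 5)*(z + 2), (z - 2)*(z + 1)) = 1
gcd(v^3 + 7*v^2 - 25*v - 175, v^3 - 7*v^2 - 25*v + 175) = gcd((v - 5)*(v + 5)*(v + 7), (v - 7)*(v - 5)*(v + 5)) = v^2 - 25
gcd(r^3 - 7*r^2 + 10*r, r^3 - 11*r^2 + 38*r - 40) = r^2 - 7*r + 10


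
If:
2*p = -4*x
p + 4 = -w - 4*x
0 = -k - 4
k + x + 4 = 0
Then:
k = -4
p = 0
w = -4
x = 0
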